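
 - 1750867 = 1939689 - 3690556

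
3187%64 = 51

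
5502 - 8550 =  - 3048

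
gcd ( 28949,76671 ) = 1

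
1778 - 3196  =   - 1418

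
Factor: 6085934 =2^1 * 443^1*6869^1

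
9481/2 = 4740+1/2 = 4740.50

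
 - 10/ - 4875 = 2/975 = 0.00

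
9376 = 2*4688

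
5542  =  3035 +2507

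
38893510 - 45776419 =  - 6882909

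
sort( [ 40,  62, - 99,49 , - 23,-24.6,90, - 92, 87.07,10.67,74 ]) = [ - 99, - 92,- 24.6,  -  23,10.67,40,49 , 62, 74, 87.07, 90]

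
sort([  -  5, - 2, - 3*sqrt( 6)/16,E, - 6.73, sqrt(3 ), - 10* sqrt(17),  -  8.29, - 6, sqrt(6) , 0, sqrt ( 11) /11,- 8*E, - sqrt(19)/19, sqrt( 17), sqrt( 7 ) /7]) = [ - 10*sqrt( 17 ), - 8  *  E, - 8.29,-6.73, - 6, - 5, - 2,-3*sqrt(6)/16, - sqrt(19)/19, 0,sqrt(11) /11, sqrt( 7)/7,  sqrt(3), sqrt (6 ), E, sqrt( 17 ) ] 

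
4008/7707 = 1336/2569 =0.52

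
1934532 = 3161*612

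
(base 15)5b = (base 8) 126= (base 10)86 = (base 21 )42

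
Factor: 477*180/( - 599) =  - 85860/599 = -2^2*3^4*5^1*53^1*599^(-1 )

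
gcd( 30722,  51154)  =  2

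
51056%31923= 19133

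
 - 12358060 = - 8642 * 1430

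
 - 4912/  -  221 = 22 + 50/221 = 22.23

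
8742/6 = 1457  =  1457.00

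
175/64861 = 175/64861 = 0.00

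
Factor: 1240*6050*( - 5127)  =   - 38462754000  =  - 2^4*3^1*5^3*11^2*31^1 * 1709^1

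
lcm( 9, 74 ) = 666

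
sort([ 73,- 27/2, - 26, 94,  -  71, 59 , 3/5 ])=[  -  71, - 26, - 27/2,3/5,59, 73, 94]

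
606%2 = 0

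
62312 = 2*31156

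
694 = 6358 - 5664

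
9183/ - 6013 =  - 9183/6013 = - 1.53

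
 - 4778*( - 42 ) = 200676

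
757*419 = 317183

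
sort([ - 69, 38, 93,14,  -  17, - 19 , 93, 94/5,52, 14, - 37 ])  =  [ - 69,-37, - 19, - 17, 14,14, 94/5,38,52,93,93 ]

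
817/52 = 15 + 37/52= 15.71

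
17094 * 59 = 1008546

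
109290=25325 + 83965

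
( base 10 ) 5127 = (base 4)1100013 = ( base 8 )12007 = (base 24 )8LF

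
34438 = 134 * 257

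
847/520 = 1+327/520 = 1.63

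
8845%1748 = 105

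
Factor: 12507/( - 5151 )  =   - 11^1*17^( - 1 )*101^(-1)*379^1 = - 4169/1717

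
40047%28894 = 11153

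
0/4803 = 0= 0.00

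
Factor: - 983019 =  - 3^1*327673^1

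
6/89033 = 6/89033= 0.00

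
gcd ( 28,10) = 2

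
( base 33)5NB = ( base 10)6215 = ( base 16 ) 1847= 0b1100001000111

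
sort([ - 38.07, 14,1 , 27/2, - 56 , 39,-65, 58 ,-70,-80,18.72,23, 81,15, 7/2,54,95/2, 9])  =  [ - 80, - 70,- 65,-56 ,-38.07,1, 7/2,9, 27/2 , 14  ,  15 , 18.72,23,39, 95/2,54, 58,81]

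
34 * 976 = 33184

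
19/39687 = 19/39687 = 0.00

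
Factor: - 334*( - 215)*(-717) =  - 51487770 = - 2^1 * 3^1 * 5^1*43^1*167^1*239^1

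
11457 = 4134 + 7323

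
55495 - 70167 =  - 14672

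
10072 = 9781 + 291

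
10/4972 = 5/2486=0.00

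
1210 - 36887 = - 35677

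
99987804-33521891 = 66465913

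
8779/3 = 8779/3 = 2926.33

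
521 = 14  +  507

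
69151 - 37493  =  31658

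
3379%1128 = 1123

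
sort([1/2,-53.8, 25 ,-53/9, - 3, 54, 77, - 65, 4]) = [ -65 ,-53.8,-53/9,-3,1/2, 4, 25,54, 77]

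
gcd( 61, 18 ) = 1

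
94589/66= 8599/6  =  1433.17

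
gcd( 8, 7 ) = 1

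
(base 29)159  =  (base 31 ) 113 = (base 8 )1743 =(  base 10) 995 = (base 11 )825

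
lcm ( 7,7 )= 7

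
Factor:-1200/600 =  - 2= - 2^1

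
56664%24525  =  7614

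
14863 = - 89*( - 167 ) 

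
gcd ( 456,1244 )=4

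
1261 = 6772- 5511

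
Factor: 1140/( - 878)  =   - 2^1*3^1 * 5^1*19^1*439^( - 1) = -570/439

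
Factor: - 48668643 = -3^2*167^1 * 32381^1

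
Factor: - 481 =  - 13^1*37^1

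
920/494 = 460/247 = 1.86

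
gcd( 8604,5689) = 1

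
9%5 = 4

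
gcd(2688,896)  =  896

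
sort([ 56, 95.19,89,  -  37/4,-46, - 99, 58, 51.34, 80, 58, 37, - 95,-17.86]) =[-99, - 95, - 46, - 17.86,-37/4 , 37, 51.34, 56, 58,58, 80, 89,95.19]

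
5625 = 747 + 4878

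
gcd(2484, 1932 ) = 276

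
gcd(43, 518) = 1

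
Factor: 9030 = 2^1 * 3^1*5^1*7^1* 43^1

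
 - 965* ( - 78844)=76084460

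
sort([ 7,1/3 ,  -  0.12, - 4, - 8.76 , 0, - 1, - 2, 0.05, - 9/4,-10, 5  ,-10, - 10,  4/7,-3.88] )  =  [ - 10 , - 10, - 10,  -  8.76 ,-4, - 3.88, - 9/4,-2, - 1 , -0.12,0, 0.05, 1/3, 4/7,5, 7 ] 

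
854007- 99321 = 754686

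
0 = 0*76272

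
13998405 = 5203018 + 8795387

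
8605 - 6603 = 2002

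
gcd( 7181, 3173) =167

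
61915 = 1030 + 60885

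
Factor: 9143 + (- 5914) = 3229=3229^1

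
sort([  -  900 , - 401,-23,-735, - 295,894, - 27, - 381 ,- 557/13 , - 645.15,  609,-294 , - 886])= [ - 900, - 886, - 735, - 645.15, - 401, - 381, - 295, - 294 , - 557/13, - 27,  -  23 , 609, 894]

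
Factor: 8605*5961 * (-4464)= - 228978223920 = - 2^4*3^3 * 5^1*31^1*1721^1*1987^1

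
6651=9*739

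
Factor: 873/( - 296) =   -  2^( - 3 )*3^2 * 37^( - 1)*97^1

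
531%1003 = 531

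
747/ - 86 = -747/86 = - 8.69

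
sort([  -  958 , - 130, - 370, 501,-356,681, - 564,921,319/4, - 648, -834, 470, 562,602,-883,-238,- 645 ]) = [ - 958, - 883, - 834, - 648,-645,- 564,-370, - 356, - 238, - 130,319/4, 470,501,562,602,681,921 ] 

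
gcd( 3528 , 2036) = 4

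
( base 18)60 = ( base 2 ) 1101100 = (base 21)53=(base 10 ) 108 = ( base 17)66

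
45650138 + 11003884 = 56654022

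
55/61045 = 11/12209 = 0.00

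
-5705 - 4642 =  - 10347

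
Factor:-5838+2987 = -2851 = - 2851^1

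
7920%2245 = 1185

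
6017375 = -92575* ( - 65)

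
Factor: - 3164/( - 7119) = 2^2*3^( - 2 ) = 4/9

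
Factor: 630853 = 17^1*43^1*863^1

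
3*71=213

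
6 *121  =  726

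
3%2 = 1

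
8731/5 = 8731/5 = 1746.20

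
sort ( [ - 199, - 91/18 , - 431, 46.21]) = [ - 431,-199, - 91/18, 46.21] 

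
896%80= 16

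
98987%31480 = 4547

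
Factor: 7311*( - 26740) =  - 2^2*3^1*5^1*7^1*191^1*2437^1 =- 195496140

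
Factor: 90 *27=2430 =2^1 * 3^5 *5^1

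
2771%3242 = 2771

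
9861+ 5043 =14904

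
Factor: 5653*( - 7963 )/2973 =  - 45014839/2973 = - 3^( - 1 )*991^( - 1 )*5653^1*7963^1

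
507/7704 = 169/2568= 0.07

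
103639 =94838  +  8801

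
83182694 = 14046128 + 69136566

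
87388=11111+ 76277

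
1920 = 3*640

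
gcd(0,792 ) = 792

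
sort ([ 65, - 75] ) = [ - 75,65]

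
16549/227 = 16549/227 = 72.90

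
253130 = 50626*5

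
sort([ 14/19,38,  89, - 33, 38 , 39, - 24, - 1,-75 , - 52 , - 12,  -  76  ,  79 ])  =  [ - 76, - 75, - 52,- 33,-24, - 12, - 1, 14/19, 38, 38,  39 , 79, 89]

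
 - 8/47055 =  - 1+47047/47055 = - 0.00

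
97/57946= 97/57946 = 0.00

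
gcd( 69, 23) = 23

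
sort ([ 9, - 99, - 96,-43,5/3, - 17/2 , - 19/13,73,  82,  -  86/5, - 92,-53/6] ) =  [ - 99, - 96,-92,  -  43,-86/5, - 53/6, - 17/2, - 19/13,5/3,9, 73,82 ]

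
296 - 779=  - 483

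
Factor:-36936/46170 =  - 4/5=-2^2*5^( - 1) 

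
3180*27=85860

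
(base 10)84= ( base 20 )44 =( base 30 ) 2O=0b1010100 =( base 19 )48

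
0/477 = 0 = 0.00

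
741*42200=31270200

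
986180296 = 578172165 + 408008131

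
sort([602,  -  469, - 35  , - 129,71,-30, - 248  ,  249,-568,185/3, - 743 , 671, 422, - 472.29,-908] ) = [ - 908, - 743, - 568, - 472.29, - 469, - 248, - 129, -35 , - 30,  185/3, 71, 249,422,602, 671] 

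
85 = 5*17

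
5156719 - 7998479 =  - 2841760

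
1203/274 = 4 + 107/274 = 4.39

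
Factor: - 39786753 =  - 3^1*29^1*457319^1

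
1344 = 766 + 578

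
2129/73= 29 + 12/73 = 29.16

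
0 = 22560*0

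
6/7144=3/3572 = 0.00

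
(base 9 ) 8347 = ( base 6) 44154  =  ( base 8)13746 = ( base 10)6118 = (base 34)59W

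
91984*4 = 367936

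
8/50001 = 8/50001  =  0.00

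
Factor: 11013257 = 199^1*55343^1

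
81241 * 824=66942584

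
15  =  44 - 29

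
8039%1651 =1435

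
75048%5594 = 2326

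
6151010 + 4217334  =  10368344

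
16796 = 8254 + 8542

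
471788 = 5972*79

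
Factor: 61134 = 2^1*3^1*23^1*443^1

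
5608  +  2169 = 7777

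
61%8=5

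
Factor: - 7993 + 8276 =283^1 = 283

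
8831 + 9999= 18830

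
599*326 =195274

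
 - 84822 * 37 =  - 3138414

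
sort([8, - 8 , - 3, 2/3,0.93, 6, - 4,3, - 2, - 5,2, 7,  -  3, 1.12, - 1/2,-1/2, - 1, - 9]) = [- 9, - 8, - 5, - 4, - 3,-3, - 2, - 1, - 1/2, - 1/2, 2/3,  0.93,1.12, 2,3, 6, 7,8] 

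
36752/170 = 216 + 16/85 = 216.19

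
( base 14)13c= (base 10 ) 250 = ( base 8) 372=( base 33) 7j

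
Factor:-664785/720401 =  -765/829 = -  3^2*5^1 * 17^1*829^( - 1) 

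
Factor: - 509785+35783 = - 2^1*347^1*683^1 = - 474002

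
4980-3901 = 1079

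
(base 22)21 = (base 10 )45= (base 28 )1H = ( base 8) 55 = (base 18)29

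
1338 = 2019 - 681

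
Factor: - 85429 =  - 85429^1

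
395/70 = 79/14=5.64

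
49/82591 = 49/82591 = 0.00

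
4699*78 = 366522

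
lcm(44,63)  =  2772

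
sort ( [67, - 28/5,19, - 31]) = [ - 31, - 28/5, 19, 67]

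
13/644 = 13/644  =  0.02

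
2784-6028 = -3244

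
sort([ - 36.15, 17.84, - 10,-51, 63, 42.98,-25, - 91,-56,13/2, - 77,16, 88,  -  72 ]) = [ - 91, - 77, - 72,- 56,-51, - 36.15, - 25, - 10,13/2,16,17.84 , 42.98,63,88]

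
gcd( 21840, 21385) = 455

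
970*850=824500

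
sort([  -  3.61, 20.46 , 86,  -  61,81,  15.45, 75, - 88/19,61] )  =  [-61, - 88/19 , - 3.61, 15.45,20.46, 61, 75, 81, 86 ]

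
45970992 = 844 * 54468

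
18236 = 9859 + 8377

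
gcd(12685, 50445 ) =295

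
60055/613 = 60055/613=97.97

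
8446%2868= 2710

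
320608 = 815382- 494774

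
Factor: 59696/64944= 3^(-2)*7^1*11^(-1)*13^1= 91/99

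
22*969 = 21318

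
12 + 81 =93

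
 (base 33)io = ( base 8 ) 1152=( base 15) 2b3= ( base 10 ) 618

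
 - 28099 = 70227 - 98326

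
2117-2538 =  - 421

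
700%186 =142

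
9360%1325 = 85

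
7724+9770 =17494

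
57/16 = 57/16 = 3.56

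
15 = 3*5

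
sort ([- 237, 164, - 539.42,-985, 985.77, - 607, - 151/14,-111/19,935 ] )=[ - 985, - 607, - 539.42, - 237, - 151/14,-111/19,164, 935,985.77] 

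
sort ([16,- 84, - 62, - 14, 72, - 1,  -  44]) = [ - 84, - 62,-44 , - 14, - 1, 16, 72 ]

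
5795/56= 5795/56=103.48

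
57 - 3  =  54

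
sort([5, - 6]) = [ - 6,5 ] 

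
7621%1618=1149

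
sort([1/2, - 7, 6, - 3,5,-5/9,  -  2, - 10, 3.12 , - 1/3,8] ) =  [ - 10, - 7, - 3,-2, - 5/9, - 1/3,1/2, 3.12 , 5,6, 8] 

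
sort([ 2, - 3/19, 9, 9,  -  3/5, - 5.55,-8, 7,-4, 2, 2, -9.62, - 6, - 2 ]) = [ - 9.62, - 8, - 6, - 5.55, - 4,-2, - 3/5, -3/19, 2, 2,  2, 7 , 9,9 ]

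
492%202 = 88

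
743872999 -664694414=79178585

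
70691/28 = 2524 + 19/28 = 2524.68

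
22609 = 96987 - 74378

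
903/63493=903/63493 = 0.01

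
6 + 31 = 37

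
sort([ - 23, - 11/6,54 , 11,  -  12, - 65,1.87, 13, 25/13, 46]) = [ - 65,-23,  -  12, - 11/6, 1.87,25/13, 11, 13,46, 54] 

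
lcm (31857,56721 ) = 2325561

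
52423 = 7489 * 7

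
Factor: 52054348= 2^2 * 757^1*17191^1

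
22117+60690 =82807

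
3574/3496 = 1787/1748 = 1.02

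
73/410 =73/410 = 0.18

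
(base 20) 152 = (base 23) lj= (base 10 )502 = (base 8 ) 766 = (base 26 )j8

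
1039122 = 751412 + 287710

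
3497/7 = 499 + 4/7 = 499.57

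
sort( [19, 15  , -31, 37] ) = [ -31, 15 , 19, 37]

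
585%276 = 33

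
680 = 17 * 40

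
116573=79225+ 37348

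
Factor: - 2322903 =-3^1 * 11^1 *43^1 * 1637^1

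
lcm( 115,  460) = 460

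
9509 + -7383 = 2126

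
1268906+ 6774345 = 8043251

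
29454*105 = 3092670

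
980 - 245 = 735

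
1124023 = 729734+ 394289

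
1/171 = 1/171 =0.01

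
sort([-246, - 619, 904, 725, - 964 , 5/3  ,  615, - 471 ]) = [ - 964, - 619, - 471, - 246, 5/3,615,725,  904]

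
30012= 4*7503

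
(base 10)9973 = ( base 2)10011011110101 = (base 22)KD7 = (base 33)957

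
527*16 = 8432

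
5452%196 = 160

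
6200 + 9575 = 15775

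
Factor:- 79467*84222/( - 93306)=3^2* 4679^1 * 15551^(  -  1)*26489^1=1115478279/15551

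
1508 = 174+1334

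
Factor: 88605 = 3^2*5^1  *  11^1 * 179^1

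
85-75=10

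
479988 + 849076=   1329064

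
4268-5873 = -1605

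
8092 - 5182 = 2910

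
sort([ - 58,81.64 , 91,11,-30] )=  [ - 58, - 30,11, 81.64, 91 ] 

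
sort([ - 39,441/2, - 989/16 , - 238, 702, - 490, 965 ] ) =[ - 490, -238, - 989/16,  -  39  ,  441/2, 702, 965]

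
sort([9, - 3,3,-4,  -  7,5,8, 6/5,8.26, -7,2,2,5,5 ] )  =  [  -  7, - 7, - 4, - 3,6/5, 2,2,3, 5,5,5,8,8.26,9]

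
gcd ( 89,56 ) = 1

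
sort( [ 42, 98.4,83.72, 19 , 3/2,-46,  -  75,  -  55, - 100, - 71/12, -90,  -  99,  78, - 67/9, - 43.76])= [ - 100, - 99,  -  90, - 75,-55, - 46,- 43.76,-67/9, -71/12 , 3/2, 19,42 , 78,83.72, 98.4 ]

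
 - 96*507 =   -  48672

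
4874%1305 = 959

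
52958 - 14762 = 38196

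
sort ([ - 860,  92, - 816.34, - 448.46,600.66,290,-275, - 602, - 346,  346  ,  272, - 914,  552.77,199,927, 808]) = [-914 , - 860, - 816.34, - 602, - 448.46,  -  346, - 275 , 92, 199,272, 290,  346,552.77,600.66,808,927]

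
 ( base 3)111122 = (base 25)ei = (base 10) 368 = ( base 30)C8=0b101110000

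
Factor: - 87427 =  - 87427^1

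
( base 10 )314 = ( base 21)ek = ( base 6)1242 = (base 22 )E6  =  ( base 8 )472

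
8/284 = 2/71 = 0.03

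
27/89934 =9/29978 = 0.00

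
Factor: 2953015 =5^1 * 13^1*181^1*251^1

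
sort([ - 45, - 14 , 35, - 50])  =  [ - 50, - 45, - 14,  35] 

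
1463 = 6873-5410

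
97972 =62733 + 35239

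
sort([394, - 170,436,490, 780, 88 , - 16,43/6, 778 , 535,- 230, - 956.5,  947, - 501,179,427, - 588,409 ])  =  [  -  956.5, - 588, - 501, - 230, - 170, - 16 , 43/6, 88, 179,394, 409, 427,436, 490,535,778,780,947 ]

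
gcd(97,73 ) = 1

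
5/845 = 1/169 = 0.01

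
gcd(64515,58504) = 1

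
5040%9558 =5040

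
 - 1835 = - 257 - 1578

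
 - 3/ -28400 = 3/28400  =  0.00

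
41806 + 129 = 41935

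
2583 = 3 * 861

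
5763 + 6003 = 11766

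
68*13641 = 927588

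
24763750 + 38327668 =63091418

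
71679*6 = 430074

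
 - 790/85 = - 158/17 = - 9.29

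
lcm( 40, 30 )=120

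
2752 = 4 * 688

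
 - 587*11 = -6457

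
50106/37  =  50106/37 = 1354.22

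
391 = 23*17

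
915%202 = 107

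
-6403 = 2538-8941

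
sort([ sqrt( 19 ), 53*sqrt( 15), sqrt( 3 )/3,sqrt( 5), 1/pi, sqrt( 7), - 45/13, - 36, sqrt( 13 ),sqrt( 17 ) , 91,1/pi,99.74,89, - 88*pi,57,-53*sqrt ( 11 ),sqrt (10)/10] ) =[ - 88*pi, - 53 * sqrt ( 11 ), - 36, - 45/13,sqrt(10)/10, 1/pi,1/pi,sqrt( 3) /3, sqrt(5 ),sqrt(7),sqrt( 13), sqrt (17 ),  sqrt( 19 ),57,89, 91, 99.74,53 *sqrt (15) ]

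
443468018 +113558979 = 557026997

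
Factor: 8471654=2^1 *29^1*146063^1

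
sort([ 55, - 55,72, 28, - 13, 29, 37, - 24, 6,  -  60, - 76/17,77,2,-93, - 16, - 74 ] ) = [ - 93 , - 74, - 60, - 55, - 24, - 16 , - 13,-76/17, 2, 6, 28, 29, 37,55, 72, 77]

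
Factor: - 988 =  - 2^2*13^1*19^1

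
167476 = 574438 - 406962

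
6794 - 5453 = 1341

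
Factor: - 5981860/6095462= - 2^1*5^1*349^1*857^1*3047731^ ( - 1)=-2990930/3047731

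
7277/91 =7277/91 = 79.97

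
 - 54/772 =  - 27/386 = - 0.07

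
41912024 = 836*50134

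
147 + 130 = 277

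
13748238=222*61929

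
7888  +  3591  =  11479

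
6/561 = 2/187 = 0.01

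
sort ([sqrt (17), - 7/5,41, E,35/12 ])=[-7/5,  E,35/12, sqrt( 17),41 ] 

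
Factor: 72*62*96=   2^9*3^3*31^1 = 428544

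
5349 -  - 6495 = 11844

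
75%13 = 10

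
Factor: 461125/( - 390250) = -527/446 = - 2^( - 1)*17^1*31^1*223^( - 1)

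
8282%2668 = 278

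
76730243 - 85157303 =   -  8427060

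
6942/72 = 96 + 5/12 = 96.42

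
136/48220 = 34/12055 = 0.00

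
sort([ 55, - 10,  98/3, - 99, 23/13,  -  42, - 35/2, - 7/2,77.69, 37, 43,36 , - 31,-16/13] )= [  -  99, - 42, - 31 ,  -  35/2 ,-10,- 7/2,-16/13,23/13, 98/3,36,37  ,  43,55,77.69]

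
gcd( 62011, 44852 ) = 1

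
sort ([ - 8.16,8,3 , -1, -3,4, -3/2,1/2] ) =[-8.16,  -  3, - 3/2, - 1,  1/2,3,  4, 8]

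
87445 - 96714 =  - 9269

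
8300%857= 587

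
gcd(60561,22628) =1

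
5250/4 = 1312 + 1/2 = 1312.50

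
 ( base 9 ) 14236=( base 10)9672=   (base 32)9E8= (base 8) 22710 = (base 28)c9c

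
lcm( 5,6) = 30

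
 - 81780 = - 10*8178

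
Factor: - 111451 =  - 59^1*1889^1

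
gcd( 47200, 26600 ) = 200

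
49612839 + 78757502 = 128370341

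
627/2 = 313 + 1/2  =  313.50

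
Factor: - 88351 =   -  53^1* 1667^1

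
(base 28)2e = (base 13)55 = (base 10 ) 70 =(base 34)22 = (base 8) 106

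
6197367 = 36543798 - 30346431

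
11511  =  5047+6464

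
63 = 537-474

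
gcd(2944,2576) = 368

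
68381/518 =68381/518 = 132.01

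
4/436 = 1/109 = 0.01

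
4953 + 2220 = 7173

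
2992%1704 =1288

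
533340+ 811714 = 1345054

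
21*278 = 5838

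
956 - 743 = 213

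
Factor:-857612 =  - 2^2 * 7^1*109^1*281^1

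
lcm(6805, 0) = 0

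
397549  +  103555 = 501104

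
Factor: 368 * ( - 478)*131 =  - 2^5*23^1*131^1 * 239^1 = - 23043424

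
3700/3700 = 1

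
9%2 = 1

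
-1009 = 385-1394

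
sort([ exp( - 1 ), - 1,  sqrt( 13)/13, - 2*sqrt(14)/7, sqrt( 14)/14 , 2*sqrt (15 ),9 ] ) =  [ - 2*sqrt( 14)/7, - 1, sqrt(14)/14,sqrt ( 13)/13,  exp( - 1),2*sqrt(15) , 9 ]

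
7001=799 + 6202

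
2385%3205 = 2385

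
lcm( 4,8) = 8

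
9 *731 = 6579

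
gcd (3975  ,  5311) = 1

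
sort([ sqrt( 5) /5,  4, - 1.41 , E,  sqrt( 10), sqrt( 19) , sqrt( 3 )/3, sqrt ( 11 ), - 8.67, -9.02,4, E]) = [ - 9.02, - 8.67, - 1.41,sqrt ( 5) /5, sqrt ( 3) /3,E,  E,sqrt( 10),sqrt(11),4, 4,sqrt( 19)]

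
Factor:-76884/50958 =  - 86/57 = - 2^1*3^( - 1 ) * 19^( - 1 )*43^1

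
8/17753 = 8/17753 = 0.00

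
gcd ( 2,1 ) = 1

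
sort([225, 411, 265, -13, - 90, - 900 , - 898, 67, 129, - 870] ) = [ - 900,-898, - 870, - 90, - 13 , 67 , 129,  225, 265, 411 ]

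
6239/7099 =6239/7099 = 0.88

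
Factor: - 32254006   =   - 2^1*239^1*67477^1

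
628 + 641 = 1269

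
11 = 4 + 7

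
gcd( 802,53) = 1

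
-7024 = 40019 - 47043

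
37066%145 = 91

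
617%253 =111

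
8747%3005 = 2737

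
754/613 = 754/613 = 1.23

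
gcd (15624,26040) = 5208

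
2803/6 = 467  +  1/6= 467.17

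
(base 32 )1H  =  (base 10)49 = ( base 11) 45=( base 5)144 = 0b110001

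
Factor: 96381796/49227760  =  2^( - 2 )*5^( - 1)*7^1*37^( - 1)*1039^1*3313^1*16631^( - 1 ) =24095449/12306940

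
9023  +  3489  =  12512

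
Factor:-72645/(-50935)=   87/61 = 3^1 *29^1*61^( - 1 )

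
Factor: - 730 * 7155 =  - 2^1*3^3*5^2*53^1*73^1 = -5223150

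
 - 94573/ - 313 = 94573/313 = 302.15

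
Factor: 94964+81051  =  176015 = 5^1 * 7^1*47^1*107^1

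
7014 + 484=7498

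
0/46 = 0 = 0.00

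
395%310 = 85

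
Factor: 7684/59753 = 2^2*17^1  *113^1 *59753^( - 1 ) 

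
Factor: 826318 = 2^1 * 413159^1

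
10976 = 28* 392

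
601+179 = 780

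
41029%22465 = 18564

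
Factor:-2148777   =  -3^2 * 257^1*929^1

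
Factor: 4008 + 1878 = 5886 = 2^1*3^3*109^1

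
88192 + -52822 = 35370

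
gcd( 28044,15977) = 1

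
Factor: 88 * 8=2^6*11^1 = 704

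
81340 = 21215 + 60125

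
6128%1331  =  804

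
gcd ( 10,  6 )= 2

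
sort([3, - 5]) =[-5, 3]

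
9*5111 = 45999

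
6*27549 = 165294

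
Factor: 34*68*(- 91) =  - 210392 = - 2^3*7^1 * 13^1*17^2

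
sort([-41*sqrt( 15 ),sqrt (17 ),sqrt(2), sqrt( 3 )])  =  [-41*sqrt( 15) , sqrt( 2), sqrt(3) , sqrt( 17 ) ]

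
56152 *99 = 5559048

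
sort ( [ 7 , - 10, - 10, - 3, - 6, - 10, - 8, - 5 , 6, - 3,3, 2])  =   [-10,- 10, - 10,  -  8,  -  6, - 5, - 3, - 3, 2,3,6,7 ]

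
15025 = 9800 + 5225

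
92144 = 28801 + 63343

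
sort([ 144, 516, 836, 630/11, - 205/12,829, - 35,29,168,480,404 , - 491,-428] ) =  [ - 491, - 428, - 35, - 205/12,29, 630/11 , 144,168,404,480, 516,829,836 ] 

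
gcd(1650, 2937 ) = 33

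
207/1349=207/1349 = 0.15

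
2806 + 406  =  3212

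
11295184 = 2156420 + 9138764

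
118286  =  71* 1666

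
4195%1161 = 712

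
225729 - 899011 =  - 673282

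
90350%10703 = 4726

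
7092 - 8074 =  - 982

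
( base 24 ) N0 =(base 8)1050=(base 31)HP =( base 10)552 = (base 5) 4202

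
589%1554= 589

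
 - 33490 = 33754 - 67244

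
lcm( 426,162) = 11502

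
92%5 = 2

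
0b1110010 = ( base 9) 136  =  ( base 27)46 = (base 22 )54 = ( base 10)114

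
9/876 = 3/292 =0.01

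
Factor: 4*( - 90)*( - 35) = 12600 = 2^3 * 3^2*5^2*7^1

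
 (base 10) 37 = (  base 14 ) 29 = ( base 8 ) 45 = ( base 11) 34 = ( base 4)211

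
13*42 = 546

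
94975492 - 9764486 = 85211006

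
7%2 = 1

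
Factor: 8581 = 8581^1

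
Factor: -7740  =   - 2^2*3^2 * 5^1*43^1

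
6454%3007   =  440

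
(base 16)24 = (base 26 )1a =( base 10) 36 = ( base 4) 210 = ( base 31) 15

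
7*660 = 4620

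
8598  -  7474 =1124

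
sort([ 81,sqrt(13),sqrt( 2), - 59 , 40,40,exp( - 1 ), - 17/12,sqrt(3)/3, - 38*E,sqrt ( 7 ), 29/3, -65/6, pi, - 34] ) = [ - 38*E, - 59,-34,-65/6, - 17/12,exp( -1), sqrt( 3) /3  ,  sqrt( 2) , sqrt (7),pi,sqrt( 13),29/3, 40,40,81 ] 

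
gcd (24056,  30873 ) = 1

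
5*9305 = 46525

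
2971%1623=1348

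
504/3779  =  504/3779 = 0.13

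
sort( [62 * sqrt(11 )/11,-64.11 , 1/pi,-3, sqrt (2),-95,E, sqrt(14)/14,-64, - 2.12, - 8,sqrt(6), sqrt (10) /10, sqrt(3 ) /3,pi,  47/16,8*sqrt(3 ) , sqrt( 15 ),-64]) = [-95, - 64.11, - 64, - 64, - 8 , - 3, - 2.12, sqrt( 14 ) /14, sqrt(10)/10, 1/pi, sqrt ( 3) /3, sqrt( 2 ), sqrt(6 ), E, 47/16 , pi, sqrt( 15 ), 8*sqrt(  3), 62*sqrt( 11 )/11 ] 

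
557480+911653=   1469133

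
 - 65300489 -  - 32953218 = -32347271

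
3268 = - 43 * ( - 76 )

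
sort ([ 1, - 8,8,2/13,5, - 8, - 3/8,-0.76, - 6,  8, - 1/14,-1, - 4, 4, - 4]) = [ - 8, - 8, - 6, - 4, - 4,  -  1, - 0.76, - 3/8 , - 1/14 , 2/13 , 1,4 , 5, 8 , 8]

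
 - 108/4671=  -  4/173 =- 0.02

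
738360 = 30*24612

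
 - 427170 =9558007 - 9985177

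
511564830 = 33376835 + 478187995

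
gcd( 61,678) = 1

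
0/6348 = 0 = 0.00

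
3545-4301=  - 756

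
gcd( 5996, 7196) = 4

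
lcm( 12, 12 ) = 12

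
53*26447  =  1401691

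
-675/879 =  - 225/293 = - 0.77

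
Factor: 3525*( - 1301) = -4586025 = -3^1 * 5^2*47^1*1301^1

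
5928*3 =17784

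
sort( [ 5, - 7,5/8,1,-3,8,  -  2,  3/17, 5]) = [  -  7, - 3,- 2, 3/17 , 5/8 , 1, 5,5,  8 ] 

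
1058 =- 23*( - 46 )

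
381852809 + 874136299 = 1255989108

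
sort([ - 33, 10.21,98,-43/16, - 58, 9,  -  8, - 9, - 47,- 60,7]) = [  -  60, - 58, -47 , -33, - 9, - 8 ,- 43/16, 7, 9, 10.21, 98] 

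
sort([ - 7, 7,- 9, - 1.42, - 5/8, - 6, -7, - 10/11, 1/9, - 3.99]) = [ - 9, - 7, - 7, - 6, -3.99 , - 1.42, - 10/11, - 5/8,1/9,7]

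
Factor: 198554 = 2^1*99277^1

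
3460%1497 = 466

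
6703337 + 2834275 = 9537612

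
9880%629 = 445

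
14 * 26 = 364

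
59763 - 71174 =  -11411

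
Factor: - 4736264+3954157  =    -  782107^1 =- 782107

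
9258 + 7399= 16657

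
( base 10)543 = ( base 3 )202010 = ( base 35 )FI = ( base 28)jb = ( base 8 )1037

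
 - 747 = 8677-9424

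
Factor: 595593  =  3^6  *  19^1*43^1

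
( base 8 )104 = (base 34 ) 20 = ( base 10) 68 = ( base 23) 2M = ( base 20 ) 38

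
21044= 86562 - 65518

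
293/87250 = 293/87250 =0.00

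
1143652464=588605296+555047168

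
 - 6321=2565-8886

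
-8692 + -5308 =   -  14000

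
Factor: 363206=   2^1*181603^1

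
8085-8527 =  -  442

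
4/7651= 4/7651 = 0.00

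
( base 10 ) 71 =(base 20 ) 3b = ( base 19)3e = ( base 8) 107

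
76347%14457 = 4062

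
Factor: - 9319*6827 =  - 63620813 =- 6827^1*9319^1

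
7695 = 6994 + 701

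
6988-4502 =2486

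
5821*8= 46568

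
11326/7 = 1618 = 1618.00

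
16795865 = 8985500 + 7810365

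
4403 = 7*629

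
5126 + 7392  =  12518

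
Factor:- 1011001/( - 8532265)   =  5^( - 1 )*7^( - 1) * 433^( - 1)*563^( - 1)*1011001^1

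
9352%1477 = 490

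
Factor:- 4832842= - 2^1*7^1*109^1*3167^1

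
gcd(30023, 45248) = 7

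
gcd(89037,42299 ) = 1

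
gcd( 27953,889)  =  1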